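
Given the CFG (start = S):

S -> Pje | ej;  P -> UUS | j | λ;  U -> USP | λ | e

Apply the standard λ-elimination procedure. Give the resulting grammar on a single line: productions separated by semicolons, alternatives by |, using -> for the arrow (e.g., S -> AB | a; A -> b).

Nullable set: {P, U}.
S -> Pje: P nullable, giving Pje | je.
Drop P -> λ.
P -> UUS: U, U nullable, giving S | US | UUS.
Drop U -> λ.
U -> USP: U, P nullable, giving S | SP | US | USP.
Unchanged (no nullable symbols): S -> ej; P -> j; U -> e.

S -> ej | je | Pje; P -> S | j | US | UUS; U -> S | e | SP | US | USP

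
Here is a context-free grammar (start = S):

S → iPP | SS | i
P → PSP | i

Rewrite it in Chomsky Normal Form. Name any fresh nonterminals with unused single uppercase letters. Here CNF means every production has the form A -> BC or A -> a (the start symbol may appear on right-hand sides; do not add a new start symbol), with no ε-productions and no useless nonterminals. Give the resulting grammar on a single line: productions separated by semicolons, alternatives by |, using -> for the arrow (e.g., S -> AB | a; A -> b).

No ε-productions.
No unit productions to eliminate.
TERM: introduce A -> i and substitute in every rule of length ≥2.
BIN: P -> PSP becomes P -> PB, B -> SP; S -> APP becomes S -> AC, C -> PP.

S -> i | AC | SS; A -> i; B -> SP; C -> PP; P -> i | PB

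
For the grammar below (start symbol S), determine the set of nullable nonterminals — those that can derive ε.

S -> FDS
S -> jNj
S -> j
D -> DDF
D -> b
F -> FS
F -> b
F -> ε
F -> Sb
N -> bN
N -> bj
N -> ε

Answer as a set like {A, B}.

Directly nullable (have an ε-rule): {F, N}.
Not nullable: D, S — each has a terminal in every rule's right-hand side or depends on a non-nullable symbol.

{F, N}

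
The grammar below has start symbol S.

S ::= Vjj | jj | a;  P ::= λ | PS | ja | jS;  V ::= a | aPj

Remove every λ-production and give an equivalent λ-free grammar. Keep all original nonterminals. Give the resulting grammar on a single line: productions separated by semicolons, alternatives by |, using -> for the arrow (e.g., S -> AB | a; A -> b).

S -> a | jj | Vjj; P -> S | PS | jS | ja; V -> a | aj | aPj

Nullable set: {P}.
Drop P -> λ.
P -> PS: P nullable, giving PS | S.
V -> aPj: P nullable, giving aPj | aj.
Unchanged (no nullable symbols): S -> Vjj; S -> a; S -> jj; P -> jS; P -> ja; V -> a.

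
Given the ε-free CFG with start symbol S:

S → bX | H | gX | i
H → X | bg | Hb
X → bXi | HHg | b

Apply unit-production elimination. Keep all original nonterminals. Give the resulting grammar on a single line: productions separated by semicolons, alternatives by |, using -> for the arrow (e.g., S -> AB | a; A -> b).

S -> b | i | Hb | bX | bg | gX | HHg | bXi; H -> b | Hb | bg | HHg | bXi; X -> b | HHg | bXi

Unit productions: H->X, S->H.
Unit pairs (A ⇒* B via units): (H,X), (S,H), (S,X).
S: inherits non-unit rules of {H, S, X} → HHg | Hb | b | bX | bXi | bg | gX | i.
H: inherits non-unit rules of {H, X} → HHg | Hb | b | bXi | bg.
X: inherits non-unit rules of {X} → HHg | b | bXi.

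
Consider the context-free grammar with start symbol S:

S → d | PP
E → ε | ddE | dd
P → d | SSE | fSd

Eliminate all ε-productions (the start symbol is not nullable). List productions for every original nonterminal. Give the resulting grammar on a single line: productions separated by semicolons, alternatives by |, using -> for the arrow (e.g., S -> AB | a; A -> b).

Nullable set: {E}.
Drop E -> ε.
E -> ddE: E nullable, giving dd | ddE.
P -> SSE: E nullable, giving SS | SSE.
Unchanged (no nullable symbols): S -> PP; S -> d; E -> dd; P -> d; P -> fSd.

S -> d | PP; E -> dd | ddE; P -> d | SS | SSE | fSd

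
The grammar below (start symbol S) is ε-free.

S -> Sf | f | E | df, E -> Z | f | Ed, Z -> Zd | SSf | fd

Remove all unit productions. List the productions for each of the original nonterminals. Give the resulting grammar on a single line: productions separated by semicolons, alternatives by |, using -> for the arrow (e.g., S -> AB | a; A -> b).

Unit productions: E->Z, S->E.
Unit pairs (A ⇒* B via units): (E,Z), (S,E), (S,Z).
S: inherits non-unit rules of {E, S, Z} → Ed | SSf | Sf | Zd | df | f | fd.
E: inherits non-unit rules of {E, Z} → Ed | SSf | Zd | f | fd.
Z: inherits non-unit rules of {Z} → SSf | Zd | fd.

S -> f | Ed | Sf | Zd | df | fd | SSf; E -> f | Ed | Zd | fd | SSf; Z -> Zd | fd | SSf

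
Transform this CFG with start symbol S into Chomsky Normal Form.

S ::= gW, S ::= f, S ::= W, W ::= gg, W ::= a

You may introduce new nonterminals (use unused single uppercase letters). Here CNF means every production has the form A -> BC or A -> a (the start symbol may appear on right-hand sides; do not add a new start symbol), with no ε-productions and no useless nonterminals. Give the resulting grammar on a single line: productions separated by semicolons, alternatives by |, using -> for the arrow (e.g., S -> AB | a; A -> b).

No ε-productions.
After unit-elimination: S -> a | f | gW | gg; W -> a | gg.
TERM: introduce A -> g and substitute in every rule of length ≥2.

S -> a | f | AA | AW; A -> g; W -> a | AA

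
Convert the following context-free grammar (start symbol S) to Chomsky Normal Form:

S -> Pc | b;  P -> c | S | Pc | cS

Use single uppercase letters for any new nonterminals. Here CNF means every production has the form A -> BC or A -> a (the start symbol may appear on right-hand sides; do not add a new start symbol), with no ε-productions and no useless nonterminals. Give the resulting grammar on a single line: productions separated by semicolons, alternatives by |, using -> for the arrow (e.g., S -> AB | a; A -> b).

No ε-productions.
After unit-elimination: S -> b | Pc; P -> b | c | Pc | cS.
TERM: introduce A -> c and substitute in every rule of length ≥2.

S -> b | PA; A -> c; P -> b | c | AS | PA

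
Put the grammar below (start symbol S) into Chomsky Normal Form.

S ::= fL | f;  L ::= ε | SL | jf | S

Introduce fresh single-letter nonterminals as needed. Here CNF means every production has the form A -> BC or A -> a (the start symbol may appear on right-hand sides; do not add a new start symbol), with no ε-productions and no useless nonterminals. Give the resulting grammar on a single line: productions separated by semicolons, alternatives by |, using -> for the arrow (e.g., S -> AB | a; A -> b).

S -> f | AL; A -> f; B -> j; L -> f | AL | BA | SL

Nullable: {L}; after ε-elimination: S -> f | fL; L -> S | SL | jf.
After unit-elimination: S -> f | fL; L -> f | SL | fL | jf.
TERM: introduce A -> f, B -> j and substitute in every rule of length ≥2.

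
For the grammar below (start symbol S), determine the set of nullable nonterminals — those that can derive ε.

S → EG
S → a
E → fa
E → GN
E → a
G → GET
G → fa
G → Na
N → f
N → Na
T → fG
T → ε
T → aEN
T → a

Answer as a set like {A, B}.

Directly nullable (have an ε-rule): {T}.
Not nullable: E, G, N, S — each has a terminal in every rule's right-hand side or depends on a non-nullable symbol.

{T}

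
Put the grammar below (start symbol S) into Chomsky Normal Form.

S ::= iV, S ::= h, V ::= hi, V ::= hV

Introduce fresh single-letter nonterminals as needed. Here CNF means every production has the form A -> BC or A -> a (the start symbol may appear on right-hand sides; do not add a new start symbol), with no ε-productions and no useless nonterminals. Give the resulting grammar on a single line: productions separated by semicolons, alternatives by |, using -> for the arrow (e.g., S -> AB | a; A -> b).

S -> h | AV; A -> i; B -> h; V -> BA | BV

No ε-productions.
No unit productions to eliminate.
TERM: introduce B -> h, A -> i and substitute in every rule of length ≥2.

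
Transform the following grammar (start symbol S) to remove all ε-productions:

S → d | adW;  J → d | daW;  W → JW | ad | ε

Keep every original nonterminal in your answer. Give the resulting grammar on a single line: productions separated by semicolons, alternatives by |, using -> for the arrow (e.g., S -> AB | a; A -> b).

S -> d | ad | adW; J -> d | da | daW; W -> J | JW | ad

Nullable set: {W}.
S -> adW: W nullable, giving ad | adW.
J -> daW: W nullable, giving da | daW.
Drop W -> ε.
W -> JW: W nullable, giving J | JW.
Unchanged (no nullable symbols): S -> d; J -> d; W -> ad.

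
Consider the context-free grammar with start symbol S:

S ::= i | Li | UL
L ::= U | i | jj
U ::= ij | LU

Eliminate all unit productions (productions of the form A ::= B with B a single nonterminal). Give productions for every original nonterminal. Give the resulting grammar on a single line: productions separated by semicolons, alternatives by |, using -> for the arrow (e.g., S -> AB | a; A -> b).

S -> i | Li | UL; L -> i | LU | ij | jj; U -> LU | ij

Unit productions: L->U.
Unit pairs (A ⇒* B via units): (L,U).
S: inherits non-unit rules of {S} → Li | UL | i.
L: inherits non-unit rules of {L, U} → LU | i | ij | jj.
U: inherits non-unit rules of {U} → LU | ij.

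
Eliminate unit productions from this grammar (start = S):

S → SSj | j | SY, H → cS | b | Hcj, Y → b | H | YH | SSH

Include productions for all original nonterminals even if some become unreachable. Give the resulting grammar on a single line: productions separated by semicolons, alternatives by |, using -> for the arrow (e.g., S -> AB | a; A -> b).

S -> j | SY | SSj; H -> b | cS | Hcj; Y -> b | YH | cS | Hcj | SSH

Unit productions: Y->H.
Unit pairs (A ⇒* B via units): (Y,H).
S: inherits non-unit rules of {S} → SSj | SY | j.
H: inherits non-unit rules of {H} → Hcj | b | cS.
Y: inherits non-unit rules of {H, Y} → Hcj | SSH | YH | b | cS.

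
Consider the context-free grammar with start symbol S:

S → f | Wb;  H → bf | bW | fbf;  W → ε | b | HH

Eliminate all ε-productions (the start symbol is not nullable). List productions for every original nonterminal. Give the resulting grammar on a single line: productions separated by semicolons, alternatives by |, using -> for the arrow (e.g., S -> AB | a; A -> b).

S -> b | f | Wb; H -> b | bW | bf | fbf; W -> b | HH

Nullable set: {W}.
S -> Wb: W nullable, giving Wb | b.
H -> bW: W nullable, giving b | bW.
Drop W -> ε.
Unchanged (no nullable symbols): S -> f; H -> bf; H -> fbf; W -> HH; W -> b.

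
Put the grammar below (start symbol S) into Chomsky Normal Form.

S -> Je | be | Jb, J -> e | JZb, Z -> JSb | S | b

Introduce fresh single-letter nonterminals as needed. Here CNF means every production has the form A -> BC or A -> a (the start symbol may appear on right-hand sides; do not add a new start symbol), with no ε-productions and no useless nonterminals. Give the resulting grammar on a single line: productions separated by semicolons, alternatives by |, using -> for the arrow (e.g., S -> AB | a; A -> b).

No ε-productions.
After unit-elimination: S -> Jb | Je | be; J -> e | JZb; Z -> b | Jb | Je | be | JSb.
TERM: introduce A -> b, B -> e and substitute in every rule of length ≥2.
BIN: J -> JZA becomes J -> JC, C -> ZA; Z -> JSA becomes Z -> JD, D -> SA.

S -> AB | JA | JB; A -> b; B -> e; C -> ZA; D -> SA; J -> e | JC; Z -> b | AB | JA | JB | JD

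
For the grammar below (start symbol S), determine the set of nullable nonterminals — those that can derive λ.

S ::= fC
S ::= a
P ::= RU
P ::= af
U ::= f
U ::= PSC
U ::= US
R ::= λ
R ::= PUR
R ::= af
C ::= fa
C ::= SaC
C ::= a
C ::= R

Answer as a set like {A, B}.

Directly nullable (have an ε-rule): {R}.
C is nullable via C -> R (every symbol on the right is already known nullable).
Not nullable: P, S, U — each has a terminal in every rule's right-hand side or depends on a non-nullable symbol.

{C, R}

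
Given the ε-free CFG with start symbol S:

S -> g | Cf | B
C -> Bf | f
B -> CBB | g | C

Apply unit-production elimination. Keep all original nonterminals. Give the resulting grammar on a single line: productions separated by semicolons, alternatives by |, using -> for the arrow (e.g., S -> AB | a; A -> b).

Unit productions: B->C, S->B.
Unit pairs (A ⇒* B via units): (B,C), (S,B), (S,C).
S: inherits non-unit rules of {B, C, S} → Bf | CBB | Cf | f | g.
B: inherits non-unit rules of {B, C} → Bf | CBB | f | g.
C: inherits non-unit rules of {C} → Bf | f.

S -> f | g | Bf | Cf | CBB; B -> f | g | Bf | CBB; C -> f | Bf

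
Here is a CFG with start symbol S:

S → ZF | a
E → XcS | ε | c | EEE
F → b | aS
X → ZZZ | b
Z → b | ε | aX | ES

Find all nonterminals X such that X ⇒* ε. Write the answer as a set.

Directly nullable (have an ε-rule): {E, Z}.
X is nullable via X -> ZZZ (every symbol on the right is already known nullable).
Not nullable: F, S — each has a terminal in every rule's right-hand side or depends on a non-nullable symbol.

{E, X, Z}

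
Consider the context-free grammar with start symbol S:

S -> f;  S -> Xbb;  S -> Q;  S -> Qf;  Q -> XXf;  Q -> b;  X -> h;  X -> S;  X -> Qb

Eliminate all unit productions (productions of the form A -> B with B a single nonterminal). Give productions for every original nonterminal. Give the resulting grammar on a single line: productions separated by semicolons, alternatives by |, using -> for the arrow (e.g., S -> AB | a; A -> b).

S -> b | f | Qf | XXf | Xbb; Q -> b | XXf; X -> b | f | h | Qb | Qf | XXf | Xbb

Unit productions: S->Q, X->S.
Unit pairs (A ⇒* B via units): (S,Q), (X,Q), (X,S).
S: inherits non-unit rules of {Q, S} → Qf | XXf | Xbb | b | f.
Q: inherits non-unit rules of {Q} → XXf | b.
X: inherits non-unit rules of {Q, S, X} → Qb | Qf | XXf | Xbb | b | f | h.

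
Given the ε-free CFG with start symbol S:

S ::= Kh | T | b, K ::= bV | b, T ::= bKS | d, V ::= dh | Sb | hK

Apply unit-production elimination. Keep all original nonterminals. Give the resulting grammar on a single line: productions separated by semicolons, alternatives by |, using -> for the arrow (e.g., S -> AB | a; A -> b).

S -> b | d | Kh | bKS; K -> b | bV; T -> d | bKS; V -> Sb | dh | hK

Unit productions: S->T.
Unit pairs (A ⇒* B via units): (S,T).
S: inherits non-unit rules of {S, T} → Kh | b | bKS | d.
K: inherits non-unit rules of {K} → b | bV.
T: inherits non-unit rules of {T} → bKS | d.
V: inherits non-unit rules of {V} → Sb | dh | hK.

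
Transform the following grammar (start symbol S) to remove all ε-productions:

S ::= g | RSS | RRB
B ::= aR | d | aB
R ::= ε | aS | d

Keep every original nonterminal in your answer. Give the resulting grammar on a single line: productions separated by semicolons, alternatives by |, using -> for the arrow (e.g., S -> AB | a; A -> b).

S -> B | g | RB | SS | RRB | RSS; B -> a | d | aB | aR; R -> d | aS

Nullable set: {R}.
S -> RRB: R, R nullable, giving B | RB | RRB.
S -> RSS: R nullable, giving RSS | SS.
B -> aR: R nullable, giving a | aR.
Drop R -> ε.
Unchanged (no nullable symbols): S -> g; B -> aB; B -> d; R -> aS; R -> d.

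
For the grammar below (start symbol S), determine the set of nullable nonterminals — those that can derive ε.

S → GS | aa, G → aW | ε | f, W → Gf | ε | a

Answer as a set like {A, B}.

{G, W}

Directly nullable (have an ε-rule): {G, W}.
Not nullable: S — each has a terminal in every rule's right-hand side or depends on a non-nullable symbol.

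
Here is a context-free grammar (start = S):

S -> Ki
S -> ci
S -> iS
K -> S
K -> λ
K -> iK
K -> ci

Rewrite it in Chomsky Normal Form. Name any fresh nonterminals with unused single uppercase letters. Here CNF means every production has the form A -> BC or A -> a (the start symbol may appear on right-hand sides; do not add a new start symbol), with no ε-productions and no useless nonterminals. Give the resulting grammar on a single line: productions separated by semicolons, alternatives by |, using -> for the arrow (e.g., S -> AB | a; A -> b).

Nullable: {K}; after ε-elimination: S -> i | Ki | ci | iS; K -> S | i | ci | iK.
After unit-elimination: S -> i | Ki | ci | iS; K -> i | Ki | ci | iK | iS.
TERM: introduce B -> c, A -> i and substitute in every rule of length ≥2.

S -> i | AS | BA | KA; A -> i; B -> c; K -> i | AK | AS | BA | KA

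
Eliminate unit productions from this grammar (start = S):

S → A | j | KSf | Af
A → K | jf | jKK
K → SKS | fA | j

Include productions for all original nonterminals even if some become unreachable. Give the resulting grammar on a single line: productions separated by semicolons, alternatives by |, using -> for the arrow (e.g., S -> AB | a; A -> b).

Unit productions: A->K, S->A.
Unit pairs (A ⇒* B via units): (A,K), (S,A), (S,K).
S: inherits non-unit rules of {A, K, S} → Af | KSf | SKS | fA | j | jKK | jf.
A: inherits non-unit rules of {A, K} → SKS | fA | j | jKK | jf.
K: inherits non-unit rules of {K} → SKS | fA | j.

S -> j | Af | fA | jf | KSf | SKS | jKK; A -> j | fA | jf | SKS | jKK; K -> j | fA | SKS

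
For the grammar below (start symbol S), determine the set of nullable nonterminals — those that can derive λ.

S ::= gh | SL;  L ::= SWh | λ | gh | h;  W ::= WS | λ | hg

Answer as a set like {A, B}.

{L, W}

Directly nullable (have an ε-rule): {L, W}.
Not nullable: S — each has a terminal in every rule's right-hand side or depends on a non-nullable symbol.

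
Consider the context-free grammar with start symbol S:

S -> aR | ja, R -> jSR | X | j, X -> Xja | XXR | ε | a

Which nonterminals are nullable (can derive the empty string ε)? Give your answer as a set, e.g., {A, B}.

Directly nullable (have an ε-rule): {X}.
R is nullable via R -> X (every symbol on the right is already known nullable).
Not nullable: S — each has a terminal in every rule's right-hand side or depends on a non-nullable symbol.

{R, X}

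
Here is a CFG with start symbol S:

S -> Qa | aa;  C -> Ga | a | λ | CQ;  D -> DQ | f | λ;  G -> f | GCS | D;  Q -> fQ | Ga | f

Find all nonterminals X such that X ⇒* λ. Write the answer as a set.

{C, D, G}

Directly nullable (have an ε-rule): {C, D}.
G is nullable via G -> D (every symbol on the right is already known nullable).
Not nullable: Q, S — each has a terminal in every rule's right-hand side or depends on a non-nullable symbol.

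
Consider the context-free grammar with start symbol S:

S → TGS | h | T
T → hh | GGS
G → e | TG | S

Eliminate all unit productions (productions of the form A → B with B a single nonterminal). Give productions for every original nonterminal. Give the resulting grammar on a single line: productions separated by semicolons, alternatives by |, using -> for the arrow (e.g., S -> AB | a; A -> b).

Unit productions: G->S, S->T.
Unit pairs (A ⇒* B via units): (G,S), (G,T), (S,T).
S: inherits non-unit rules of {S, T} → GGS | TGS | h | hh.
G: inherits non-unit rules of {G, S, T} → GGS | TG | TGS | e | h | hh.
T: inherits non-unit rules of {T} → GGS | hh.

S -> h | hh | GGS | TGS; G -> e | h | TG | hh | GGS | TGS; T -> hh | GGS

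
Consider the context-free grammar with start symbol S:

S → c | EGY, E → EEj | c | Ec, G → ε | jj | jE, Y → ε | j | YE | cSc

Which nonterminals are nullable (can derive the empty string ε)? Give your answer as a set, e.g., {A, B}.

{G, Y}

Directly nullable (have an ε-rule): {G, Y}.
Not nullable: E, S — each has a terminal in every rule's right-hand side or depends on a non-nullable symbol.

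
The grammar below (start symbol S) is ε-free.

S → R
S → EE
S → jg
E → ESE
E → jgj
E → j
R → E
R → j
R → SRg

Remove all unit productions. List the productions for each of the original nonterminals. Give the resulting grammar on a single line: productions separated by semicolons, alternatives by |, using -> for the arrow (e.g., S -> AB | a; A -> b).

Unit productions: R->E, S->R.
Unit pairs (A ⇒* B via units): (R,E), (S,E), (S,R).
S: inherits non-unit rules of {E, R, S} → EE | ESE | SRg | j | jg | jgj.
E: inherits non-unit rules of {E} → ESE | j | jgj.
R: inherits non-unit rules of {E, R} → ESE | SRg | j | jgj.

S -> j | EE | jg | ESE | SRg | jgj; E -> j | ESE | jgj; R -> j | ESE | SRg | jgj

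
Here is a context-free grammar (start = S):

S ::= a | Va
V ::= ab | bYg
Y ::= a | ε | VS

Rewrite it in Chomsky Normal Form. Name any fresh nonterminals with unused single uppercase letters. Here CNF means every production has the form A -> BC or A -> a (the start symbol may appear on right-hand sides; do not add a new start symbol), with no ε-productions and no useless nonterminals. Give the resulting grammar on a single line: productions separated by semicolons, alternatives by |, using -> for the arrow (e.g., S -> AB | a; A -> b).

S -> a | VA; A -> a; B -> b; C -> g; D -> YC; V -> AB | BC | BD; Y -> a | VS

Nullable: {Y}; after ε-elimination: S -> a | Va; V -> ab | bg | bYg; Y -> a | VS.
No unit productions to eliminate.
TERM: introduce A -> a, B -> b, C -> g and substitute in every rule of length ≥2.
BIN: V -> BYC becomes V -> BD, D -> YC.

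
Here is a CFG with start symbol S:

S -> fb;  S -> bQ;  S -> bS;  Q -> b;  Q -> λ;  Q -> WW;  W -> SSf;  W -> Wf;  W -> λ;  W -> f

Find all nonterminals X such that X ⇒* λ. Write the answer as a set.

Directly nullable (have an ε-rule): {Q, W}.
Not nullable: S — each has a terminal in every rule's right-hand side or depends on a non-nullable symbol.

{Q, W}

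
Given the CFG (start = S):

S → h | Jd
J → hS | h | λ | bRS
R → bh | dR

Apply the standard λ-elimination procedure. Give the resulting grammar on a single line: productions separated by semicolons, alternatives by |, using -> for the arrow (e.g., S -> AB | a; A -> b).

S -> d | h | Jd; J -> h | hS | bRS; R -> bh | dR

Nullable set: {J}.
S -> Jd: J nullable, giving Jd | d.
Drop J -> λ.
Unchanged (no nullable symbols): S -> h; J -> bRS; J -> h; J -> hS; R -> bh; R -> dR.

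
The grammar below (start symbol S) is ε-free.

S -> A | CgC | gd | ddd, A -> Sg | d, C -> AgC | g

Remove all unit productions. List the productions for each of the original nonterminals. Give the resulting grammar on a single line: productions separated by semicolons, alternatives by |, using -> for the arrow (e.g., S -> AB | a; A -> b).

Unit productions: S->A.
Unit pairs (A ⇒* B via units): (S,A).
S: inherits non-unit rules of {A, S} → CgC | Sg | d | ddd | gd.
A: inherits non-unit rules of {A} → Sg | d.
C: inherits non-unit rules of {C} → AgC | g.

S -> d | Sg | gd | CgC | ddd; A -> d | Sg; C -> g | AgC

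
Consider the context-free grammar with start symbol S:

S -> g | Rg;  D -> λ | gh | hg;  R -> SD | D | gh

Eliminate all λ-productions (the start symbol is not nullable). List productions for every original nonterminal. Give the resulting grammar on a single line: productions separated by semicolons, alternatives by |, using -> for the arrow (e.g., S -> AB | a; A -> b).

Nullable set: {D, R}.
S -> Rg: R nullable, giving Rg | g.
Drop D -> λ.
R -> D: D nullable, giving D.
R -> SD: D nullable, giving S | SD.
Unchanged (no nullable symbols): S -> g; D -> gh; D -> hg; R -> gh.

S -> g | Rg; D -> gh | hg; R -> D | S | SD | gh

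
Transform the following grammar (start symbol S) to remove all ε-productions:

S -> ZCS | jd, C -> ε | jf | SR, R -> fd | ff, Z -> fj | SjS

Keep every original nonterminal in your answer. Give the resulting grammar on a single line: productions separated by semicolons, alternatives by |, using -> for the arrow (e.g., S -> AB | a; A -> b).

S -> ZS | jd | ZCS; C -> SR | jf; R -> fd | ff; Z -> fj | SjS

Nullable set: {C}.
S -> ZCS: C nullable, giving ZCS | ZS.
Drop C -> ε.
Unchanged (no nullable symbols): S -> jd; C -> SR; C -> jf; R -> fd; R -> ff; Z -> SjS; Z -> fj.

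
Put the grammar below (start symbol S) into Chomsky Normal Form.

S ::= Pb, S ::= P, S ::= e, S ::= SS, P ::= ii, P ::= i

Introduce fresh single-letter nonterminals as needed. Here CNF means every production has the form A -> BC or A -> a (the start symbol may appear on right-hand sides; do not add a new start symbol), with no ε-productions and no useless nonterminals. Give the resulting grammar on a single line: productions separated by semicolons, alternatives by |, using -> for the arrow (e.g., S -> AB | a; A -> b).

No ε-productions.
After unit-elimination: S -> e | i | Pb | SS | ii; P -> i | ii.
TERM: introduce B -> b, A -> i and substitute in every rule of length ≥2.

S -> e | i | AA | PB | SS; A -> i; B -> b; P -> i | AA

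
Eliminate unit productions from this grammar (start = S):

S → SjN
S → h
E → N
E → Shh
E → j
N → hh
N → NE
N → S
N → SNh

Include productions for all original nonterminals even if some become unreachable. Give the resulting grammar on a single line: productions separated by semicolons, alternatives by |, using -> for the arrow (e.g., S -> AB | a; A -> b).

Unit productions: E->N, N->S.
Unit pairs (A ⇒* B via units): (E,N), (E,S), (N,S).
S: inherits non-unit rules of {S} → SjN | h.
E: inherits non-unit rules of {E, N, S} → NE | SNh | Shh | SjN | h | hh | j.
N: inherits non-unit rules of {N, S} → NE | SNh | SjN | h | hh.

S -> h | SjN; E -> h | j | NE | hh | SNh | Shh | SjN; N -> h | NE | hh | SNh | SjN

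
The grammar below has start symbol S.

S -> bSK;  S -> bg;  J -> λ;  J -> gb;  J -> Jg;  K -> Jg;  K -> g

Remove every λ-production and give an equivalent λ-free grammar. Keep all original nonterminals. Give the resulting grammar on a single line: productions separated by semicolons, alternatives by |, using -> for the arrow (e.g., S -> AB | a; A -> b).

S -> bg | bSK; J -> g | Jg | gb; K -> g | Jg

Nullable set: {J}.
Drop J -> λ.
J -> Jg: J nullable, giving Jg | g.
K -> Jg: J nullable, giving Jg | g.
Unchanged (no nullable symbols): S -> bSK; S -> bg; J -> gb; K -> g.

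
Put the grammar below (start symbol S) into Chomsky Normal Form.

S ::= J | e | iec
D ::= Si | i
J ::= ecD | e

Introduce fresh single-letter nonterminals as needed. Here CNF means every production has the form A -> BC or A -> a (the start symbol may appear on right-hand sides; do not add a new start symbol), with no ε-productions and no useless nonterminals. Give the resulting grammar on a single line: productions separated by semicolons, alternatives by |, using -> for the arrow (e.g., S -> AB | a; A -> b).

S -> e | AF | BG; A -> i; B -> e; C -> c; D -> i | SA; F -> BC; G -> CD

No ε-productions.
After unit-elimination: S -> e | ecD | iec; D -> i | Si; J -> e | ecD.
TERM: introduce C -> c, B -> e, A -> i and substitute in every rule of length ≥2.
BIN: J -> BCD becomes J -> BE, E -> CD; S -> ABC becomes S -> AF, F -> BC; S -> BCD becomes S -> BG, G -> CD.
Drop unreachable/unproductive: J.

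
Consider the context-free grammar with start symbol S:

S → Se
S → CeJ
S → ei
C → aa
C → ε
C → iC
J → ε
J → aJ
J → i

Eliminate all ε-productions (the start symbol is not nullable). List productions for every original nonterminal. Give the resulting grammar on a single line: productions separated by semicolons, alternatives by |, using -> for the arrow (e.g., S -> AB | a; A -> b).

S -> e | Ce | Se | eJ | ei | CeJ; C -> i | aa | iC; J -> a | i | aJ

Nullable set: {C, J}.
S -> CeJ: C, J nullable, giving Ce | CeJ | e | eJ.
Drop C -> ε.
C -> iC: C nullable, giving i | iC.
Drop J -> ε.
J -> aJ: J nullable, giving a | aJ.
Unchanged (no nullable symbols): S -> Se; S -> ei; C -> aa; J -> i.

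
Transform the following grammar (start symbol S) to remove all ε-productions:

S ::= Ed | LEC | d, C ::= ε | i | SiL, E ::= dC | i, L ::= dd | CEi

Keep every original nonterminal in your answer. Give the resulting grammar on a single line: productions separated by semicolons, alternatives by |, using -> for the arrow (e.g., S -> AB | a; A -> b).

Nullable set: {C}.
S -> LEC: C nullable, giving LE | LEC.
Drop C -> ε.
E -> dC: C nullable, giving d | dC.
L -> CEi: C nullable, giving CEi | Ei.
Unchanged (no nullable symbols): S -> Ed; S -> d; C -> SiL; C -> i; E -> i; L -> dd.

S -> d | Ed | LE | LEC; C -> i | SiL; E -> d | i | dC; L -> Ei | dd | CEi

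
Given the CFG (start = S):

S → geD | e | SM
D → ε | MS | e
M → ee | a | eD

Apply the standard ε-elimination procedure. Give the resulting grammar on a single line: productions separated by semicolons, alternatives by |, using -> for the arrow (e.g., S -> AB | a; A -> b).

Nullable set: {D}.
S -> geD: D nullable, giving ge | geD.
Drop D -> ε.
M -> eD: D nullable, giving e | eD.
Unchanged (no nullable symbols): S -> SM; S -> e; D -> MS; D -> e; M -> a; M -> ee.

S -> e | SM | ge | geD; D -> e | MS; M -> a | e | eD | ee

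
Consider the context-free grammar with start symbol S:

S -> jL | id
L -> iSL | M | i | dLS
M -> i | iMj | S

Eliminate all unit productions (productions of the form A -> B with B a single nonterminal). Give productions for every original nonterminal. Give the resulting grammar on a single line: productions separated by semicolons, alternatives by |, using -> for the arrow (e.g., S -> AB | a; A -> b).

Unit productions: L->M, M->S.
Unit pairs (A ⇒* B via units): (L,M), (L,S), (M,S).
S: inherits non-unit rules of {S} → id | jL.
L: inherits non-unit rules of {L, M, S} → dLS | i | iMj | iSL | id | jL.
M: inherits non-unit rules of {M, S} → i | iMj | id | jL.

S -> id | jL; L -> i | id | jL | dLS | iMj | iSL; M -> i | id | jL | iMj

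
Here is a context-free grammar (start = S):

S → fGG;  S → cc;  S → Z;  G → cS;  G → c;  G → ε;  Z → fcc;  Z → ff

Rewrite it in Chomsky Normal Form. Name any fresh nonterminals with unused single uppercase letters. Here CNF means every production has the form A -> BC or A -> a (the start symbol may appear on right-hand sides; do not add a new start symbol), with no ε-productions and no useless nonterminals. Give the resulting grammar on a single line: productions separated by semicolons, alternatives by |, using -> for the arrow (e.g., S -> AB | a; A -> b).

Nullable: {G}; after ε-elimination: S -> Z | f | cc | fG | fGG; G -> c | cS; Z -> ff | fcc.
After unit-elimination: S -> f | cc | fG | ff | fGG | fcc; G -> c | cS; Z -> ff | fcc.
TERM: introduce A -> c, B -> f and substitute in every rule of length ≥2.
BIN: S -> BAA becomes S -> BC, C -> AA; S -> BGG becomes S -> BD, D -> GG; Z -> BAA becomes Z -> BE, E -> AA.
Drop unreachable/unproductive: Z.

S -> f | AA | BB | BC | BD | BG; A -> c; B -> f; C -> AA; D -> GG; G -> c | AS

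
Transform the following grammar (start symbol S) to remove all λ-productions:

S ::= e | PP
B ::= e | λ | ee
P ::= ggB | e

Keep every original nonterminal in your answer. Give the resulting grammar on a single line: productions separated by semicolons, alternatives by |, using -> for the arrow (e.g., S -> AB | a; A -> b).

S -> e | PP; B -> e | ee; P -> e | gg | ggB

Nullable set: {B}.
Drop B -> λ.
P -> ggB: B nullable, giving gg | ggB.
Unchanged (no nullable symbols): S -> PP; S -> e; B -> e; B -> ee; P -> e.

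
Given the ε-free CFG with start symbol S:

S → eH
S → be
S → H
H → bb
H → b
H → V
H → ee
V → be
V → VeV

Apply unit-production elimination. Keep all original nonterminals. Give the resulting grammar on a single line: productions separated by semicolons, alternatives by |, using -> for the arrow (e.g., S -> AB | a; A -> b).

Unit productions: H->V, S->H.
Unit pairs (A ⇒* B via units): (H,V), (S,H), (S,V).
S: inherits non-unit rules of {H, S, V} → VeV | b | bb | be | eH | ee.
H: inherits non-unit rules of {H, V} → VeV | b | bb | be | ee.
V: inherits non-unit rules of {V} → VeV | be.

S -> b | bb | be | eH | ee | VeV; H -> b | bb | be | ee | VeV; V -> be | VeV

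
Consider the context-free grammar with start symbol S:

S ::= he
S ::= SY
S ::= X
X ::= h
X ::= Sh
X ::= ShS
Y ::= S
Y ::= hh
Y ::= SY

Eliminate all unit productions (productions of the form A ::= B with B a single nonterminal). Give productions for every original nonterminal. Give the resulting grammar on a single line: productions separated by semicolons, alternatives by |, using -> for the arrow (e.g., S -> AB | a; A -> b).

S -> h | SY | Sh | he | ShS; X -> h | Sh | ShS; Y -> h | SY | Sh | he | hh | ShS

Unit productions: S->X, Y->S.
Unit pairs (A ⇒* B via units): (S,X), (Y,S), (Y,X).
S: inherits non-unit rules of {S, X} → SY | Sh | ShS | h | he.
X: inherits non-unit rules of {X} → Sh | ShS | h.
Y: inherits non-unit rules of {S, X, Y} → SY | Sh | ShS | h | he | hh.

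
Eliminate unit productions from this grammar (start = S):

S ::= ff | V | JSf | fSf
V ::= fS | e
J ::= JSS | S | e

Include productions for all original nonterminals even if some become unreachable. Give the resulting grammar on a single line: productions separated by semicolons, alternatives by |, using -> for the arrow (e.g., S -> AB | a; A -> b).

S -> e | fS | ff | JSf | fSf; J -> e | fS | ff | JSS | JSf | fSf; V -> e | fS

Unit productions: J->S, S->V.
Unit pairs (A ⇒* B via units): (J,S), (J,V), (S,V).
S: inherits non-unit rules of {S, V} → JSf | e | fS | fSf | ff.
J: inherits non-unit rules of {J, S, V} → JSS | JSf | e | fS | fSf | ff.
V: inherits non-unit rules of {V} → e | fS.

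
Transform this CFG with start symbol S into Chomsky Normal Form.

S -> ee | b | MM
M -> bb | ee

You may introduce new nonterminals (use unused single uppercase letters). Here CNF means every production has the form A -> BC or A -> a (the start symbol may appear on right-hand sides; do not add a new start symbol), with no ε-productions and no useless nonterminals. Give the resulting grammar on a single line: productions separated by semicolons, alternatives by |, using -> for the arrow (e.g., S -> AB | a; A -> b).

S -> b | BB | MM; A -> b; B -> e; M -> AA | BB

No ε-productions.
No unit productions to eliminate.
TERM: introduce A -> b, B -> e and substitute in every rule of length ≥2.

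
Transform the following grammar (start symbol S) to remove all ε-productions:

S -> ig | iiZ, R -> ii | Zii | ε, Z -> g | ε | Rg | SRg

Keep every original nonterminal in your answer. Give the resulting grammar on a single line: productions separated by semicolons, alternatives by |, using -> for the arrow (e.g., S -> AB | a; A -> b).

S -> ig | ii | iiZ; R -> ii | Zii; Z -> g | Rg | Sg | SRg

Nullable set: {R, Z}.
S -> iiZ: Z nullable, giving ii | iiZ.
Drop R -> ε.
R -> Zii: Z nullable, giving Zii | ii.
Drop Z -> ε.
Z -> Rg: R nullable, giving Rg | g.
Z -> SRg: R nullable, giving SRg | Sg.
Unchanged (no nullable symbols): S -> ig; R -> ii; Z -> g.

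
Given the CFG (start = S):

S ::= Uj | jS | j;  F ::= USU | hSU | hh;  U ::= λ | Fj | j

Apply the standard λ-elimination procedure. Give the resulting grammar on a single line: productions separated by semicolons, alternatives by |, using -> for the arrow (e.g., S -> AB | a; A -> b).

S -> j | Uj | jS; F -> S | SU | US | hS | hh | USU | hSU; U -> j | Fj

Nullable set: {U}.
S -> Uj: U nullable, giving Uj | j.
F -> USU: U, U nullable, giving S | SU | US | USU.
F -> hSU: U nullable, giving hS | hSU.
Drop U -> λ.
Unchanged (no nullable symbols): S -> j; S -> jS; F -> hh; U -> Fj; U -> j.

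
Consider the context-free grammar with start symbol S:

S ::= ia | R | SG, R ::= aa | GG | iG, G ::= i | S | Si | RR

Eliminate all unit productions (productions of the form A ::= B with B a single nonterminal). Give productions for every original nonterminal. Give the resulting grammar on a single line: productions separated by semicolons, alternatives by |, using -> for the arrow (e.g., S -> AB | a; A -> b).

S -> GG | SG | aa | iG | ia; G -> i | GG | RR | SG | Si | aa | iG | ia; R -> GG | aa | iG

Unit productions: G->S, S->R.
Unit pairs (A ⇒* B via units): (G,R), (G,S), (S,R).
S: inherits non-unit rules of {R, S} → GG | SG | aa | iG | ia.
G: inherits non-unit rules of {G, R, S} → GG | RR | SG | Si | aa | i | iG | ia.
R: inherits non-unit rules of {R} → GG | aa | iG.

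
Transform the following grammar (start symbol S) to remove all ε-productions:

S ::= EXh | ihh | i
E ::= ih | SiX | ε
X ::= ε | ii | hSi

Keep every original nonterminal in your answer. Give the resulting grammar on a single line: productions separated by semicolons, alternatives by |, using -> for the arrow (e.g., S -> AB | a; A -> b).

S -> h | i | Eh | Xh | EXh | ihh; E -> Si | ih | SiX; X -> ii | hSi

Nullable set: {E, X}.
S -> EXh: E, X nullable, giving EXh | Eh | Xh | h.
Drop E -> ε.
E -> SiX: X nullable, giving Si | SiX.
Drop X -> ε.
Unchanged (no nullable symbols): S -> i; S -> ihh; E -> ih; X -> hSi; X -> ii.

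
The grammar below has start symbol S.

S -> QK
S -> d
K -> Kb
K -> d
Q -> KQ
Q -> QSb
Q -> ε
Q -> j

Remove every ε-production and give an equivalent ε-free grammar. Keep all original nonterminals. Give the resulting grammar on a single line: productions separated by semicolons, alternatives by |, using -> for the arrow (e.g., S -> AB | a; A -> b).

S -> K | d | QK; K -> d | Kb; Q -> K | j | KQ | Sb | QSb

Nullable set: {Q}.
S -> QK: Q nullable, giving K | QK.
Drop Q -> ε.
Q -> KQ: Q nullable, giving K | KQ.
Q -> QSb: Q nullable, giving QSb | Sb.
Unchanged (no nullable symbols): S -> d; K -> Kb; K -> d; Q -> j.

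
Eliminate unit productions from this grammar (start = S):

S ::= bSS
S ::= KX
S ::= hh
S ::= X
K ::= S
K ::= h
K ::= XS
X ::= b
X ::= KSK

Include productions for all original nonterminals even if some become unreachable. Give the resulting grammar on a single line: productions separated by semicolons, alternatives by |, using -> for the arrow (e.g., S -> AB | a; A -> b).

Unit productions: K->S, S->X.
Unit pairs (A ⇒* B via units): (K,S), (K,X), (S,X).
S: inherits non-unit rules of {S, X} → KSK | KX | b | bSS | hh.
K: inherits non-unit rules of {K, S, X} → KSK | KX | XS | b | bSS | h | hh.
X: inherits non-unit rules of {X} → KSK | b.

S -> b | KX | hh | KSK | bSS; K -> b | h | KX | XS | hh | KSK | bSS; X -> b | KSK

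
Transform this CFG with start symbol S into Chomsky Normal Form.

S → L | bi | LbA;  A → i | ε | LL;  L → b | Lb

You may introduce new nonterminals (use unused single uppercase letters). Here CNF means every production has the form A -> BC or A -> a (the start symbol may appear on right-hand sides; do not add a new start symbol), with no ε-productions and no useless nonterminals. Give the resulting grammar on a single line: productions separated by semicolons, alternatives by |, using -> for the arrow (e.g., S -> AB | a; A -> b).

Nullable: {A}; after ε-elimination: S -> L | Lb | bi | LbA; A -> i | LL; L -> b | Lb.
After unit-elimination: S -> b | Lb | bi | LbA; A -> i | LL; L -> b | Lb.
TERM: introduce B -> b, C -> i and substitute in every rule of length ≥2.
BIN: S -> LBA becomes S -> LD, D -> BA.

S -> b | BC | LB | LD; A -> i | LL; B -> b; C -> i; D -> BA; L -> b | LB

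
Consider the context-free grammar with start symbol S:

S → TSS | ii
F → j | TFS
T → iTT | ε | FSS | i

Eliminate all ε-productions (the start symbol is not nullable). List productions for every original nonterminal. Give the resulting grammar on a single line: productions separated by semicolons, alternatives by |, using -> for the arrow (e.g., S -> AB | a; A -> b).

S -> SS | ii | TSS; F -> j | FS | TFS; T -> i | iT | FSS | iTT

Nullable set: {T}.
S -> TSS: T nullable, giving SS | TSS.
F -> TFS: T nullable, giving FS | TFS.
Drop T -> ε.
T -> iTT: T, T nullable, giving i | iT | iTT.
Unchanged (no nullable symbols): S -> ii; F -> j; T -> FSS; T -> i.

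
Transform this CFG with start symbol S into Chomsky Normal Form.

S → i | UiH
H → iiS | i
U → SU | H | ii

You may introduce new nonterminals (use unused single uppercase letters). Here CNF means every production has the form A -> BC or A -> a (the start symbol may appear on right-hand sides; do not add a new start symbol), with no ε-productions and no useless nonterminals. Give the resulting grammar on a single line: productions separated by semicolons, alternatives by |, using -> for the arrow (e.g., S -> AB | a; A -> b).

No ε-productions.
After unit-elimination: S -> i | UiH; H -> i | iiS; U -> i | SU | ii | iiS.
TERM: introduce A -> i and substitute in every rule of length ≥2.
BIN: H -> AAS becomes H -> AB, B -> AS; S -> UAH becomes S -> UC, C -> AH; U -> AAS becomes U -> AD, D -> AS.

S -> i | UC; A -> i; B -> AS; C -> AH; D -> AS; H -> i | AB; U -> i | AA | AD | SU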